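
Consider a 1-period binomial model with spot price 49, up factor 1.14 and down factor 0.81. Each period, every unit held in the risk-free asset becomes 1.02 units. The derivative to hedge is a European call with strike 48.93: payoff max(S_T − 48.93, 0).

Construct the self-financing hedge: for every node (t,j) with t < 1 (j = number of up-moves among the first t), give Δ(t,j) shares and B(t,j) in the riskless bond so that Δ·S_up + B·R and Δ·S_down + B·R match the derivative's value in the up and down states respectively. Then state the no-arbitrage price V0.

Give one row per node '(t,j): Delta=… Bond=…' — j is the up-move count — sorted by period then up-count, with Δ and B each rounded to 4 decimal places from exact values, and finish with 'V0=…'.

Risk-neutral probability p* = (R−d)/(u−d) = (1.02−0.81)/(1.14−0.81) = 0.6364.
Terminal payoffs: V(1,0)=0.0000, V(1,1)=6.9300
(0,0): S=49.0000. Δ = (V_up−V_dn)/(S_up−S_dn) = (6.9300−0.0000)/(55.8600−39.6900) = 0.4286. V = [p*·6.9300 + (1−p*)·0.0000]/1.02 = 4.3235. B = V − Δ·S = -16.6765.
Check: Δ(0,0)·S0 + B(0,0) = 4.3235 = V0.

(0,0): Delta=0.4286 Bond=-16.6765
V0=4.3235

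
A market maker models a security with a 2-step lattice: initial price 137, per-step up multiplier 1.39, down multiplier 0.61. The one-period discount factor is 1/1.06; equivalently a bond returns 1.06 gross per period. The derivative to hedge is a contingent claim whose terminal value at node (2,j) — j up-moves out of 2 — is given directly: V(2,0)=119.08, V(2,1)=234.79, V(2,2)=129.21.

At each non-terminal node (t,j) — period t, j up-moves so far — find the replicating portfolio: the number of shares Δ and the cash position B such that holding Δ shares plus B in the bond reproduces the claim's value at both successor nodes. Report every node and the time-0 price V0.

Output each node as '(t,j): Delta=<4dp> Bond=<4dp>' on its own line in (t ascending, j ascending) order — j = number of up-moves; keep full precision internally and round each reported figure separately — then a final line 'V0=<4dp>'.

(0,0): Delta=-0.1056 Bond=173.7157
(1,0): Delta=1.7751 Bond=26.9706
(1,1): Delta=-0.7108 Bond=299.3953
V0=159.2536

No-arbitrage ⇒ martingale measure with p* = (R−d)/(u−d) = 0.5769.
Terminal payoffs: V(2,0)=119.0800, V(2,1)=234.7900, V(2,2)=129.2100
  t=1,j=0: stock 83.5700 → up 116.1623 (V=234.7900), down 50.9777 (V=119.0800). Price 175.3168; hedge Δ=1.7751, bond B=26.9706.
  t=1,j=1: stock 190.4300 → up 264.6977 (V=129.2100), down 116.1623 (V=234.7900). Price 164.0363; hedge Δ=-0.7108, bond B=299.3953.
  t=0,j=0: stock 137.0000 → up 190.4300 (V=164.0363), down 83.5700 (V=175.3168). Price 159.2536; hedge Δ=-0.1056, bond B=173.7157.
Self-financing check: at every node Δ·S+B equals the discounted successor values.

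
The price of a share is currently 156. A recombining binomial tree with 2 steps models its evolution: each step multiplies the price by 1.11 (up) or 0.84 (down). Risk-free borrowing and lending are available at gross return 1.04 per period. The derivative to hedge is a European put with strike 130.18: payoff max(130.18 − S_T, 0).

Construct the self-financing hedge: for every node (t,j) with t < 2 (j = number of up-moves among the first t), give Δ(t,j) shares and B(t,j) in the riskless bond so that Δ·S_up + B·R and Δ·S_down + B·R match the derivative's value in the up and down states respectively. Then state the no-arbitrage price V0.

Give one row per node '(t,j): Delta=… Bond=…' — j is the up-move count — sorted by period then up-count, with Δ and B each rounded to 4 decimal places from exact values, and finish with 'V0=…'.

(0,0): Delta=-0.1190 Bond=19.8135
(1,0): Delta=-0.5683 Bond=79.4804
(1,1): Delta=0.0000 Bond=0.0000
V0=1.2495

Under the risk-neutral measure, an up-move has probability p* = (R−d)/(u−d) = 0.7407 and values discount at R = 1.04.
At expiry t=2: V(2,0)=20.1064, V(2,1)=0.0000, V(2,2)=0.0000
(1,0): S=131.0400. Δ = (V_up−V_dn)/(S_up−S_dn) = (0.0000−20.1064)/(145.4544−110.0736) = -0.5683. V = [p*·0.0000 + (1−p*)·20.1064]/1.04 = 5.0123. B = V − Δ·S = 79.4804.
(1,1): S=173.1600. Δ = (V_up−V_dn)/(S_up−S_dn) = (0.0000−0.0000)/(192.2076−145.4544) = 0.0000. V = [p*·0.0000 + (1−p*)·0.0000]/1.04 = 0.0000. B = V − Δ·S = 0.0000.
(0,0): S=156.0000. Δ = (V_up−V_dn)/(S_up−S_dn) = (0.0000−5.0123)/(173.1600−131.0400) = -0.1190. V = [p*·0.0000 + (1−p*)·5.0123]/1.04 = 1.2495. B = V − Δ·S = 19.8135.
Check: Δ(0,0)·S0 + B(0,0) = 1.2495 = V0.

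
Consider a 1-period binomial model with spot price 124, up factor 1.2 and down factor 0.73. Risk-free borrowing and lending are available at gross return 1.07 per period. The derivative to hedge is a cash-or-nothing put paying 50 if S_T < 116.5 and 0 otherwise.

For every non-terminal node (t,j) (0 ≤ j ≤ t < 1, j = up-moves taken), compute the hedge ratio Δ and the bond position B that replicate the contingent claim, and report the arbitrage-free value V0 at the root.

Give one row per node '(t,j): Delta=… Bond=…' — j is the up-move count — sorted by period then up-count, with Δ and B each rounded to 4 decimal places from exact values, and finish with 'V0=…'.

Since d<R<u, set p* = (R−d)/(u−d) = 0.7234; price each node as the discounted p*-expectation of its children.
Terminal values V(1,·): V(1,0)=50.0000, V(1,1)=0.0000
(0,0): S=124.0000. Δ = (V_up−V_dn)/(S_up−S_dn) = (0.0000−50.0000)/(148.8000−90.5200) = -0.8579. V = [p*·0.0000 + (1−p*)·50.0000]/1.07 = 12.9250. B = V − Δ·S = 119.3080.
The time-0 hedge costs 12.9250, which is the no-arbitrage price.

(0,0): Delta=-0.8579 Bond=119.3080
V0=12.9250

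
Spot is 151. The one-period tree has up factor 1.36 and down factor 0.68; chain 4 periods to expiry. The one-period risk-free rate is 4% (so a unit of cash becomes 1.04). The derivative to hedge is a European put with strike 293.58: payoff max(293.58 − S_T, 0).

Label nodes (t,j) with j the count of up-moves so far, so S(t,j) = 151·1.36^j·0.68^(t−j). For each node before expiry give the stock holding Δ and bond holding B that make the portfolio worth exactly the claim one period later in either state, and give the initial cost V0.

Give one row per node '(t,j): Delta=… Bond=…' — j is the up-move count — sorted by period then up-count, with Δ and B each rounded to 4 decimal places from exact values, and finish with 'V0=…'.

Under the risk-neutral measure, an up-move has probability p* = (R−d)/(u−d) = 0.5294 and values discount at R = 1.04.
Terminal values V(4,·): V(4,0)=261.2941, V(4,1)=229.0082, V(4,2)=164.4365, V(4,3)=35.2930, V(4,4)=0.0000
  t=3,j=0: stock 47.4792 → up 64.5718 (V=229.0082), down 32.2859 (V=261.2941). Price 234.8092; hedge Δ=-1.0000, bond B=282.2885.
  t=3,j=1: stock 94.9585 → up 129.1435 (V=164.4365), down 64.5718 (V=229.0082). Price 187.3300; hedge Δ=-1.0000, bond B=282.2885.
  t=3,j=2: stock 189.9169 → up 258.2870 (V=35.2930), down 129.1435 (V=164.4365). Price 92.3715; hedge Δ=-1.0000, bond B=282.2885.
  t=3,j=3: stock 379.8339 → up 516.5740 (V=0.0000), down 258.2870 (V=35.2930). Price 15.9697; hedge Δ=-0.1366, bond B=67.8711.
  t=2,j=0: stock 69.8224 → up 94.9585 (V=187.3300), down 47.4792 (V=234.8092). Price 201.6088; hedge Δ=-1.0000, bond B=271.4312.
  t=2,j=1: stock 139.6448 → up 189.9169 (V=92.3715), down 94.9585 (V=187.3300). Price 131.7864; hedge Δ=-1.0000, bond B=271.4312.
  t=2,j=2: stock 279.2896 → up 379.8339 (V=15.9697), down 189.9169 (V=92.3715). Price 49.9264; hedge Δ=-0.4023, bond B=162.2821.
  t=1,j=0: stock 102.6800 → up 139.6448 (V=131.7864), down 69.8224 (V=201.6088). Price 158.3116; hedge Δ=-1.0000, bond B=260.9916.
  t=1,j=1: stock 205.3600 → up 279.2896 (V=49.9264), down 139.6448 (V=131.7864). Price 85.0469; hedge Δ=-0.5862, bond B=205.4292.
  t=0,j=0: stock 151.0000 → up 205.3600 (V=85.0469), down 102.6800 (V=158.3116). Price 114.9273; hedge Δ=-0.7135, bond B=222.6694.
Each (Δ,B) replicates both successor values, so the strategy is self-financing and V0 is arbitrage-free.

(0,0): Delta=-0.7135 Bond=222.6694
(1,0): Delta=-1.0000 Bond=260.9916
(1,1): Delta=-0.5862 Bond=205.4292
(2,0): Delta=-1.0000 Bond=271.4312
(2,1): Delta=-1.0000 Bond=271.4312
(2,2): Delta=-0.4023 Bond=162.2821
(3,0): Delta=-1.0000 Bond=282.2885
(3,1): Delta=-1.0000 Bond=282.2885
(3,2): Delta=-1.0000 Bond=282.2885
(3,3): Delta=-0.1366 Bond=67.8711
V0=114.9273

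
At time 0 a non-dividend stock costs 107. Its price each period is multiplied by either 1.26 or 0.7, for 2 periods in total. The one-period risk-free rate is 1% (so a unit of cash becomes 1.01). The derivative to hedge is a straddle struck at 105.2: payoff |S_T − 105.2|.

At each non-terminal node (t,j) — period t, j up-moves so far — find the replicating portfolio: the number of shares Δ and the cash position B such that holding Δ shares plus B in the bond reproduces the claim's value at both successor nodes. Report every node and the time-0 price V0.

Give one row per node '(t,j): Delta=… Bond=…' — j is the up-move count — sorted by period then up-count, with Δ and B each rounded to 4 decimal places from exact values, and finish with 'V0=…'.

(0,0): Delta=0.1831 Bond=15.3876
(1,0): Delta=-1.0000 Bond=104.1584
(1,1): Delta=0.7132 Bond=-55.9238
V0=34.9832

Under the risk-neutral measure, an up-move has probability p* = (R−d)/(u−d) = 0.5536 and values discount at R = 1.01.
At expiry t=2: V(2,0)=52.7700, V(2,1)=10.8260, V(2,2)=64.6732
Node (1,0) S=74.9000: V=(p*·10.8260+(1−p*)·52.7700)/1.01=29.2584; Δ=(10.8260−52.7700)/(94.3740−52.4300)=-1.0000; B=V−Δ·S=104.1584
Node (1,1) S=134.8200: V=(p*·64.6732+(1−p*)·10.8260)/1.01=40.2320; Δ=(64.6732−10.8260)/(169.8732−94.3740)=0.7132; B=V−Δ·S=-55.9238
Node (0,0) S=107.0000: V=(p*·40.2320+(1−p*)·29.2584)/1.01=34.9832; Δ=(40.2320−29.2584)/(134.8200−74.9000)=0.1831; B=V−Δ·S=15.3876
Each (Δ,B) replicates both successor values, so the strategy is self-financing and V0 is arbitrage-free.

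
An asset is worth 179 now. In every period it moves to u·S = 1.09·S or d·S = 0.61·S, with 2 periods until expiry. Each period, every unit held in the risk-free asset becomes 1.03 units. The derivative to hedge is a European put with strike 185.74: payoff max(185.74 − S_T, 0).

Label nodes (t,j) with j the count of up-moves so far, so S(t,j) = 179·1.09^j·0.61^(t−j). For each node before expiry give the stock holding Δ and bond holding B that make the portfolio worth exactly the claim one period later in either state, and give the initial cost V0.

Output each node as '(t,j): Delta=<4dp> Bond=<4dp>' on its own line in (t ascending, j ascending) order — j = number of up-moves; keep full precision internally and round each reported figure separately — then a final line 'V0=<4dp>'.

Under the risk-neutral measure, an up-move has probability p* = (R−d)/(u−d) = 0.8750 and values discount at R = 1.03.
Payoff layer (t=2): V(2,0)=119.1341, V(2,1)=66.7229, V(2,2)=0.0000
(1,0): S=109.1900. Δ = (V_up−V_dn)/(S_up−S_dn) = (66.7229−119.1341)/(119.0171−66.6059) = -1.0000. V = [p*·66.7229 + (1−p*)·119.1341]/1.03 = 71.1401. B = V − Δ·S = 180.3301.
(1,1): S=195.1100. Δ = (V_up−V_dn)/(S_up−S_dn) = (0.0000−66.7229)/(212.6699−119.0171) = -0.7124. V = [p*·0.0000 + (1−p*)·66.7229]/1.03 = 8.0974. B = V − Δ·S = 147.1035.
(0,0): S=179.0000. Δ = (V_up−V_dn)/(S_up−S_dn) = (8.0974−71.1401)/(195.1100−109.1900) = -0.7337. V = [p*·8.0974 + (1−p*)·71.1401]/1.03 = 15.5124. B = V − Δ·S = 146.8513.
Root portfolio cost Δ·179+B reproduces V0=15.5124.

(0,0): Delta=-0.7337 Bond=146.8513
(1,0): Delta=-1.0000 Bond=180.3301
(1,1): Delta=-0.7124 Bond=147.1035
V0=15.5124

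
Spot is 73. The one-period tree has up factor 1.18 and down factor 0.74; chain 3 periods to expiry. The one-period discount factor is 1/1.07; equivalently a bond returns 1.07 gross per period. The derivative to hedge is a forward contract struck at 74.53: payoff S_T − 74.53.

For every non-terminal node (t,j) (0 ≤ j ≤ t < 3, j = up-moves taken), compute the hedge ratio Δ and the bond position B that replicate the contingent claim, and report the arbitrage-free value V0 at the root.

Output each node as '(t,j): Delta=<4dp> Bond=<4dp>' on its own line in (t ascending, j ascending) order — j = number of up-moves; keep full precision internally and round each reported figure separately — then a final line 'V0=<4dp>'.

Under the risk-neutral measure, an up-move has probability p* = (R−d)/(u−d) = 0.7500 and values discount at R = 1.07.
Terminal payoffs: V(3,0)=-44.9486, V(3,1)=-27.3597, V(3,2)=0.6874, V(3,3)=45.4113
(2,0): S=39.9748. Δ = (V_up−V_dn)/(S_up−S_dn) = (-27.3597−-44.9486)/(47.1703−29.5814) = 1.0000. V = [p*·-27.3597 + (1−p*)·-44.9486]/1.07 = -29.6794. B = V − Δ·S = -69.6542.
(2,1): S=63.7436. Δ = (V_up−V_dn)/(S_up−S_dn) = (0.6874−-27.3597)/(75.2174−47.1703) = 1.0000. V = [p*·0.6874 + (1−p*)·-27.3597]/1.07 = -5.9106. B = V − Δ·S = -69.6542.
(2,2): S=101.6452. Δ = (V_up−V_dn)/(S_up−S_dn) = (45.4113−0.6874)/(119.9413−75.2174) = 1.0000. V = [p*·45.4113 + (1−p*)·0.6874]/1.07 = 31.9910. B = V − Δ·S = -69.6542.
(1,0): S=54.0200. Δ = (V_up−V_dn)/(S_up−S_dn) = (-5.9106−-29.6794)/(63.7436−39.9748) = 1.0000. V = [p*·-5.9106 + (1−p*)·-29.6794]/1.07 = -11.0774. B = V − Δ·S = -65.0974.
(1,1): S=86.1400. Δ = (V_up−V_dn)/(S_up−S_dn) = (31.9910−-5.9106)/(101.6452−63.7436) = 1.0000. V = [p*·31.9910 + (1−p*)·-5.9106]/1.07 = 21.0426. B = V − Δ·S = -65.0974.
(0,0): S=73.0000. Δ = (V_up−V_dn)/(S_up−S_dn) = (21.0426−-11.0774)/(86.1400−54.0200) = 1.0000. V = [p*·21.0426 + (1−p*)·-11.0774]/1.07 = 12.1613. B = V − Δ·S = -60.8387.
Root portfolio cost Δ·73+B reproduces V0=12.1613.

(0,0): Delta=1.0000 Bond=-60.8387
(1,0): Delta=1.0000 Bond=-65.0974
(1,1): Delta=1.0000 Bond=-65.0974
(2,0): Delta=1.0000 Bond=-69.6542
(2,1): Delta=1.0000 Bond=-69.6542
(2,2): Delta=1.0000 Bond=-69.6542
V0=12.1613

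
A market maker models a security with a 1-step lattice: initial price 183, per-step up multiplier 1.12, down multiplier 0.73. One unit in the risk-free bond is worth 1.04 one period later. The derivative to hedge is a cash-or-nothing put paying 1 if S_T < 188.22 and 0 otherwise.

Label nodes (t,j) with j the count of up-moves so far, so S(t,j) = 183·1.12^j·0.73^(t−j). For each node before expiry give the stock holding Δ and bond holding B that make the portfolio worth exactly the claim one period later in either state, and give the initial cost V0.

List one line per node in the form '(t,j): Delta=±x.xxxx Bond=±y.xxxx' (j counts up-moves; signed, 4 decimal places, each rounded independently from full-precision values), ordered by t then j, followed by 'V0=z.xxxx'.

(0,0): Delta=-0.0140 Bond=2.7613
V0=0.1972

Since d<R<u, set p* = (R−d)/(u−d) = 0.7949; price each node as the discounted p*-expectation of its children.
Payoff layer (t=1): V(1,0)=1.0000, V(1,1)=0.0000
Node (0,0) S=183.0000: V=(p*·0.0000+(1−p*)·1.0000)/1.04=0.1972; Δ=(0.0000−1.0000)/(204.9600−133.5900)=-0.0140; B=V−Δ·S=2.7613
Self-financing check: at every node Δ·S+B equals the discounted successor values.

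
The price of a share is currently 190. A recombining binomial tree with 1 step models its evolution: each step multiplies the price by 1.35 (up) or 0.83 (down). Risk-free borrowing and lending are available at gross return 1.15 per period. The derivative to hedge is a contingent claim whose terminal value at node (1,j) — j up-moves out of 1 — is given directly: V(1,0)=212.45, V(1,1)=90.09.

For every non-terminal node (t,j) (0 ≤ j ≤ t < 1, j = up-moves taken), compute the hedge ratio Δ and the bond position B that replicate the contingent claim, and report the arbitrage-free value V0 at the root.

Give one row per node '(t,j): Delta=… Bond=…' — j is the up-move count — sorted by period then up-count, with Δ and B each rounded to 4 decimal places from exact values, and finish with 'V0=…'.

Risk-neutral probability p* = (R−d)/(u−d) = (1.15−0.83)/(1.35−0.83) = 0.6154.
Payoff layer (t=1): V(1,0)=212.4500, V(1,1)=90.0900
Node (0,0) S=190.0000: V=(p*·90.0900+(1−p*)·212.4500)/1.15=119.2622; Δ=(90.0900−212.4500)/(256.5000−157.7000)=-1.2385; B=V−Δ·S=354.5699
Root portfolio cost Δ·190+B reproduces V0=119.2622.

(0,0): Delta=-1.2385 Bond=354.5699
V0=119.2622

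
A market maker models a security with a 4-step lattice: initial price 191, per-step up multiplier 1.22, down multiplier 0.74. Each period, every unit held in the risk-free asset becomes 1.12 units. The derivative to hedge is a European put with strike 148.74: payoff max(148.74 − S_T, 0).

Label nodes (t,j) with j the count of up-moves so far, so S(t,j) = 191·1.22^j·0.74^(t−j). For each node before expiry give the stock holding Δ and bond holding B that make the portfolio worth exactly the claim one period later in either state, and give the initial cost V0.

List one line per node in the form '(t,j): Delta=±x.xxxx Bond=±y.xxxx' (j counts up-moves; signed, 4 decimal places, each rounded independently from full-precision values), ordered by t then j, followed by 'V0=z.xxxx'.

(0,0): Delta=-0.0461 Bond=9.8984
(1,0): Delta=-0.2295 Bond=37.0076
(1,1): Delta=-0.0168 Bond=4.2648
(2,0): Delta=-0.9024 Bond=111.8280
(2,1): Delta=-0.1221 Bond=22.9276
(2,2): Delta=0.0000 Bond=0.0000
(3,0): Delta=-1.0000 Bond=132.8036
(3,1): Delta=-0.8868 Bond=123.2588
(3,2): Delta=0.0000 Bond=0.0000
(3,3): Delta=0.0000 Bond=0.0000
V0=1.0979

No-arbitrage ⇒ martingale measure with p* = (R−d)/(u−d) = 0.7917.
Terminal values V(4,·): V(4,0)=91.4656, V(4,1)=54.3147, V(4,2)=0.0000, V(4,3)=0.0000, V(4,4)=0.0000
Node (3,0) S=77.3978: V=(p*·54.3147+(1−p*)·91.4656)/1.12=55.4058; Δ=(54.3147−91.4656)/(94.4253−57.2744)=-1.0000; B=V−Δ·S=132.8036
Node (3,1) S=127.6018: V=(p*·0.0000+(1−p*)·54.3147)/1.12=10.1032; Δ=(0.0000−54.3147)/(155.6741−94.4253)=-0.8868; B=V−Δ·S=123.2588
Node (3,2) S=210.3705: V=(p*·0.0000+(1−p*)·0.0000)/1.12=0.0000; Δ=(0.0000−0.0000)/(256.6520−155.6741)=0.0000; B=V−Δ·S=0.0000
Node (3,3) S=346.8270: V=(p*·0.0000+(1−p*)·0.0000)/1.12=0.0000; Δ=(0.0000−0.0000)/(423.1289−256.6520)=0.0000; B=V−Δ·S=0.0000
Node (2,0) S=104.5916: V=(p*·10.1032+(1−p*)·55.4058)/1.12=17.4475; Δ=(10.1032−55.4058)/(127.6018−77.3978)=-0.9024; B=V−Δ·S=111.8280
Node (2,1) S=172.4348: V=(p*·0.0000+(1−p*)·10.1032)/1.12=1.8793; Δ=(0.0000−10.1032)/(210.3705−127.6018)=-0.1221; B=V−Δ·S=22.9276
Node (2,2) S=284.2844: V=(p*·0.0000+(1−p*)·0.0000)/1.12=0.0000; Δ=(0.0000−0.0000)/(346.8270−210.3705)=0.0000; B=V−Δ·S=0.0000
Node (1,0) S=141.3400: V=(p*·1.8793+(1−p*)·17.4475)/1.12=4.5738; Δ=(1.8793−17.4475)/(172.4348−104.5916)=-0.2295; B=V−Δ·S=37.0076
Node (1,1) S=233.0200: V=(p*·0.0000+(1−p*)·1.8793)/1.12=0.3496; Δ=(0.0000−1.8793)/(284.2844−172.4348)=-0.0168; B=V−Δ·S=4.2648
Node (0,0) S=191.0000: V=(p*·0.3496+(1−p*)·4.5738)/1.12=1.0979; Δ=(0.3496−4.5738)/(233.0200−141.3400)=-0.0461; B=V−Δ·S=9.8984
The time-0 hedge costs 1.0979, which is the no-arbitrage price.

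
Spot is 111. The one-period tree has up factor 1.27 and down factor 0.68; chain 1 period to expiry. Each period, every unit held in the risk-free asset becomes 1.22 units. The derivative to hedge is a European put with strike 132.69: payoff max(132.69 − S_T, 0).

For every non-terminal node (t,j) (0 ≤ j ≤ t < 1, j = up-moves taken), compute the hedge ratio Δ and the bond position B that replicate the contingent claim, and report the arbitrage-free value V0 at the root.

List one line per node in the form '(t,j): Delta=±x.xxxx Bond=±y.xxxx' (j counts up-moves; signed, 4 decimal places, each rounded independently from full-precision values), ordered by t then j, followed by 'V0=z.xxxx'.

(0,0): Delta=-0.8736 Bond=100.9401
V0=3.9740

No-arbitrage ⇒ martingale measure with p* = (R−d)/(u−d) = 0.9153.
At expiry t=1: V(1,0)=57.2100, V(1,1)=0.0000
(0,0): S=111.0000. Δ = (V_up−V_dn)/(S_up−S_dn) = (0.0000−57.2100)/(140.9700−75.4800) = -0.8736. V = [p*·0.0000 + (1−p*)·57.2100]/1.22 = 3.9740. B = V − Δ·S = 100.9401.
Check: Δ(0,0)·S0 + B(0,0) = 3.9740 = V0.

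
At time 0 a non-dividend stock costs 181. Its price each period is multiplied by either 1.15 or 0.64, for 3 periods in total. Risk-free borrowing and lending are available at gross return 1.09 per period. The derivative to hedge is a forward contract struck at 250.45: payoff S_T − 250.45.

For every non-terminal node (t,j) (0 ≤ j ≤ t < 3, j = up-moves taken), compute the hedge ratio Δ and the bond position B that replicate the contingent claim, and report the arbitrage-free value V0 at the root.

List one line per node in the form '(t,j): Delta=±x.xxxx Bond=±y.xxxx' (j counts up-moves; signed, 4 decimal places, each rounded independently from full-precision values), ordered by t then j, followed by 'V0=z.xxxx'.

Risk-neutral probability p* = (R−d)/(u−d) = (1.09−0.64)/(1.15−0.64) = 0.8824.
Terminal payoffs: V(3,0)=-203.0019, V(3,1)=-165.1918, V(3,2)=-97.2516, V(3,3)=24.8284
Node (2,0) S=74.1376: V=(p*·-165.1918+(1−p*)·-203.0019)/1.09=-155.6330; Δ=(-165.1918−-203.0019)/(85.2582−47.4481)=1.0000; B=V−Δ·S=-229.7706
Node (2,1) S=133.2160: V=(p*·-97.2516+(1−p*)·-165.1918)/1.09=-96.5546; Δ=(-97.2516−-165.1918)/(153.1984−85.2582)=1.0000; B=V−Δ·S=-229.7706
Node (2,2) S=239.3725: V=(p*·24.8284+(1−p*)·-97.2516)/1.09=9.6019; Δ=(24.8284−-97.2516)/(275.2784−153.1984)=1.0000; B=V−Δ·S=-229.7706
Node (1,0) S=115.8400: V=(p*·-96.5546+(1−p*)·-155.6330)/1.09=-94.9588; Δ=(-96.5546−-155.6330)/(133.2160−74.1376)=1.0000; B=V−Δ·S=-210.7988
Node (1,1) S=208.1500: V=(p*·9.6019+(1−p*)·-96.5546)/1.09=-2.6488; Δ=(9.6019−-96.5546)/(239.3725−133.2160)=1.0000; B=V−Δ·S=-210.7988
Node (0,0) S=181.0000: V=(p*·-2.6488+(1−p*)·-94.9588)/1.09=-12.3934; Δ=(-2.6488−-94.9588)/(208.1500−115.8400)=1.0000; B=V−Δ·S=-193.3934
Check: Δ(0,0)·S0 + B(0,0) = -12.3934 = V0.

(0,0): Delta=1.0000 Bond=-193.3934
(1,0): Delta=1.0000 Bond=-210.7988
(1,1): Delta=1.0000 Bond=-210.7988
(2,0): Delta=1.0000 Bond=-229.7706
(2,1): Delta=1.0000 Bond=-229.7706
(2,2): Delta=1.0000 Bond=-229.7706
V0=-12.3934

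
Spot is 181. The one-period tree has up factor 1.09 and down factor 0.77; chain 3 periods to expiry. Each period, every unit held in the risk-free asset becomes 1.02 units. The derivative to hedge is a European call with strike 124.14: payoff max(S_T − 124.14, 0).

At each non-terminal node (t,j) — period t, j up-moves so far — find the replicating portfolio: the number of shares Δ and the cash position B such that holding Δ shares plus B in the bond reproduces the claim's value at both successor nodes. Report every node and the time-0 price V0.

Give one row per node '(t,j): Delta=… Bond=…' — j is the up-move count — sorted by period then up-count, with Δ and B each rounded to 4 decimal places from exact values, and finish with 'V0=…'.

Risk-neutral probability p* = (R−d)/(u−d) = (1.02−0.77)/(1.09−0.77) = 0.7812.
Terminal payoffs: V(3,0)=0.0000, V(3,1)=0.0000, V(3,2)=41.4455, V(3,3)=110.2602
(2,0): S=107.3149. Δ = (V_up−V_dn)/(S_up−S_dn) = (0.0000−0.0000)/(116.9732−82.6325) = 0.0000. V = [p*·0.0000 + (1−p*)·0.0000]/1.02 = 0.0000. B = V − Δ·S = 0.0000.
(2,1): S=151.9133. Δ = (V_up−V_dn)/(S_up−S_dn) = (41.4455−0.0000)/(165.5855−116.9732) = 0.8526. V = [p*·41.4455 + (1−p*)·0.0000]/1.02 = 31.7444. B = V − Δ·S = -97.7728.
(2,2): S=215.0461. Δ = (V_up−V_dn)/(S_up−S_dn) = (110.2602−41.4455)/(234.4002−165.5855) = 1.0000. V = [p*·110.2602 + (1−p*)·41.4455]/1.02 = 93.3402. B = V − Δ·S = -121.7059.
(1,0): S=139.3700. Δ = (V_up−V_dn)/(S_up−S_dn) = (31.7444−0.0000)/(151.9133−107.3149) = 0.7118. V = [p*·31.7444 + (1−p*)·0.0000]/1.02 = 24.3140. B = V − Δ·S = -74.8872.
(1,1): S=197.2900. Δ = (V_up−V_dn)/(S_up−S_dn) = (93.3402−31.7444)/(215.0461−151.9133) = 0.9757. V = [p*·93.3402 + (1−p*)·31.7444]/1.02 = 78.3001. B = V − Δ·S = -114.1868.
(0,0): S=181.0000. Δ = (V_up−V_dn)/(S_up−S_dn) = (78.3001−24.3140)/(197.2900−139.3700) = 0.9321. V = [p*·78.3001 + (1−p*)·24.3140]/1.02 = 65.1869. B = V − Δ·S = -103.5196.
Root portfolio cost Δ·181+B reproduces V0=65.1869.

(0,0): Delta=0.9321 Bond=-103.5196
(1,0): Delta=0.7118 Bond=-74.8872
(1,1): Delta=0.9757 Bond=-114.1868
(2,0): Delta=0.0000 Bond=0.0000
(2,1): Delta=0.8526 Bond=-97.7728
(2,2): Delta=1.0000 Bond=-121.7059
V0=65.1869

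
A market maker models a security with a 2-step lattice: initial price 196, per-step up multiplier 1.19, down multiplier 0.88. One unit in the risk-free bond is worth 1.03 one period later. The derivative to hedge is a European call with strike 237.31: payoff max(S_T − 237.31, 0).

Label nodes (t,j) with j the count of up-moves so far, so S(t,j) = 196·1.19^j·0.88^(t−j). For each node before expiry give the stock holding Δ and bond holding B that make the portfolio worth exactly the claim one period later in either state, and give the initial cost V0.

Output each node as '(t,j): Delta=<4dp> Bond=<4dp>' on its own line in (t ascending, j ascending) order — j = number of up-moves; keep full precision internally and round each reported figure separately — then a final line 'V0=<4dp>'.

No-arbitrage ⇒ martingale measure with p* = (R−d)/(u−d) = 0.4839.
Terminal payoffs: V(2,0)=0.0000, V(2,1)=0.0000, V(2,2)=40.2456
  t=1,j=0: stock 172.4800 → up 205.2512 (V=0.0000), down 151.7824 (V=0.0000). Price 0.0000; hedge Δ=0.0000, bond B=0.0000.
  t=1,j=1: stock 233.2400 → up 277.5556 (V=40.2456), down 205.2512 (V=0.0000). Price 18.9065; hedge Δ=0.5566, bond B=-110.9180.
  t=0,j=0: stock 196.0000 → up 233.2400 (V=18.9065), down 172.4800 (V=0.0000). Price 8.8818; hedge Δ=0.3112, bond B=-52.1068.
Self-financing check: at every node Δ·S+B equals the discounted successor values.

(0,0): Delta=0.3112 Bond=-52.1068
(1,0): Delta=0.0000 Bond=0.0000
(1,1): Delta=0.5566 Bond=-110.9180
V0=8.8818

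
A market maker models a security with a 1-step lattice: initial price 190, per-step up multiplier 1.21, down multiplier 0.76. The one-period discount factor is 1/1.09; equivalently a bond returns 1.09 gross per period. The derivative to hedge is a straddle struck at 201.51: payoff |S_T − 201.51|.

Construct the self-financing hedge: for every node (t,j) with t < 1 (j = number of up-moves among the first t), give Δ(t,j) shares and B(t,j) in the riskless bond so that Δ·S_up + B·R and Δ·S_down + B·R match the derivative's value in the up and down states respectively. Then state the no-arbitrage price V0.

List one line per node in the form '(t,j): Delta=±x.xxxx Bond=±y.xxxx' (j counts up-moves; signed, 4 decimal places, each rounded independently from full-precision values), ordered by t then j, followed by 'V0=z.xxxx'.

Under the risk-neutral measure, an up-move has probability p* = (R−d)/(u−d) = 0.7333 and values discount at R = 1.09.
Payoff layer (t=1): V(1,0)=57.1100, V(1,1)=28.3900
Node (0,0) S=190.0000: V=(p*·28.3900+(1−p*)·57.1100)/1.09=33.0722; Δ=(28.3900−57.1100)/(229.9000−144.4000)=-0.3359; B=V−Δ·S=96.8944
Root portfolio cost Δ·190+B reproduces V0=33.0722.

(0,0): Delta=-0.3359 Bond=96.8944
V0=33.0722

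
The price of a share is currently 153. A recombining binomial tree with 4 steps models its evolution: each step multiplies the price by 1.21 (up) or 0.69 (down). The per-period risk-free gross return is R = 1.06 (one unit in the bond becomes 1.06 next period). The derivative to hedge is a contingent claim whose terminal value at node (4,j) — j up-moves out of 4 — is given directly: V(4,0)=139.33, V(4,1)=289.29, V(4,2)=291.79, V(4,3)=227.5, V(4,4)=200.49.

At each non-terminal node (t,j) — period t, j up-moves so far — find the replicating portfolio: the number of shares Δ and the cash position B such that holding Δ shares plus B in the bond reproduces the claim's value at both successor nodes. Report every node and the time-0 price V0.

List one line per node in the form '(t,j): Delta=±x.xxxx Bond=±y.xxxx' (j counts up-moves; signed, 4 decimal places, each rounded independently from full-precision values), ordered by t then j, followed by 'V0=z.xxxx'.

(0,0): Delta=-0.3573 Bond=245.1121
(1,0): Delta=-0.3088 Bond=254.6972
(1,1): Delta=-0.3685 Bond=261.8951
(2,0): Delta=1.1217 Bond=165.7817
(2,1): Delta=-0.6394 Bond=312.2212
(2,2): Delta=-0.3058 Bond=263.5768
(3,0): Delta=5.7376 Bond=-56.2787
(3,1): Delta=0.0545 Bond=269.7856
(3,2): Delta=-0.7999 Bond=355.7527
(3,3): Delta=-0.1916 Bond=248.4341
V0=190.4493

No-arbitrage ⇒ martingale measure with p* = (R−d)/(u−d) = 0.7115.
At expiry t=4: V(4,0)=139.3300, V(4,1)=289.2900, V(4,2)=291.7900, V(4,3)=227.5000, V(4,4)=200.4900
(3,0): S=50.2619. Δ = (V_up−V_dn)/(S_up−S_dn) = (289.2900−139.3300)/(60.8169−34.6807) = 5.7376. V = [p*·289.2900 + (1−p*)·139.3300]/1.06 = 232.1060. B = V − Δ·S = -56.2787.
(3,1): S=88.1404. Δ = (V_up−V_dn)/(S_up−S_dn) = (291.7900−289.2900)/(106.6499−60.8169) = 0.0545. V = [p*·291.7900 + (1−p*)·289.2900]/1.06 = 274.5933. B = V − Δ·S = 269.7856.
(3,2): S=154.5650. Δ = (V_up−V_dn)/(S_up−S_dn) = (227.5000−291.7900)/(187.0237−106.6499) = -0.7999. V = [p*·227.5000 + (1−p*)·291.7900]/1.06 = 232.1181. B = V − Δ·S = 355.7527.
(3,3): S=271.0488. Δ = (V_up−V_dn)/(S_up−S_dn) = (200.4900−227.5000)/(327.9691−187.0237) = -0.1916. V = [p*·200.4900 + (1−p*)·227.5000]/1.06 = 196.4918. B = V − Δ·S = 248.4341.
(2,0): S=72.8433. Δ = (V_up−V_dn)/(S_up−S_dn) = (274.5933−232.1060)/(88.1404−50.2619) = 1.1217. V = [p*·274.5933 + (1−p*)·232.1060]/1.06 = 247.4880. B = V − Δ·S = 165.7817.
(2,1): S=127.7397. Δ = (V_up−V_dn)/(S_up−S_dn) = (232.1181−274.5933)/(154.5650−88.1404) = -0.6394. V = [p*·232.1181 + (1−p*)·274.5933]/1.06 = 230.5383. B = V − Δ·S = 312.2212.
(2,2): S=224.0073. Δ = (V_up−V_dn)/(S_up−S_dn) = (196.4918−232.1181)/(271.0488−154.5650) = -0.3058. V = [p*·196.4918 + (1−p*)·232.1181]/1.06 = 195.0648. B = V − Δ·S = 263.5768.
(1,0): S=105.5700. Δ = (V_up−V_dn)/(S_up−S_dn) = (230.5383−247.4880)/(127.7397−72.8433) = -0.3088. V = [p*·230.5383 + (1−p*)·247.4880]/1.06 = 222.1015. B = V − Δ·S = 254.6972.
(1,1): S=185.1300. Δ = (V_up−V_dn)/(S_up−S_dn) = (195.0648−230.5383)/(224.0073−127.7397) = -0.3685. V = [p*·195.0648 + (1−p*)·230.5383]/1.06 = 193.6769. B = V − Δ·S = 261.8951.
(0,0): S=153.0000. Δ = (V_up−V_dn)/(S_up−S_dn) = (193.6769−222.1015)/(185.1300−105.5700) = -0.3573. V = [p*·193.6769 + (1−p*)·222.1015]/1.06 = 190.4493. B = V − Δ·S = 245.1121.
Each (Δ,B) replicates both successor values, so the strategy is self-financing and V0 is arbitrage-free.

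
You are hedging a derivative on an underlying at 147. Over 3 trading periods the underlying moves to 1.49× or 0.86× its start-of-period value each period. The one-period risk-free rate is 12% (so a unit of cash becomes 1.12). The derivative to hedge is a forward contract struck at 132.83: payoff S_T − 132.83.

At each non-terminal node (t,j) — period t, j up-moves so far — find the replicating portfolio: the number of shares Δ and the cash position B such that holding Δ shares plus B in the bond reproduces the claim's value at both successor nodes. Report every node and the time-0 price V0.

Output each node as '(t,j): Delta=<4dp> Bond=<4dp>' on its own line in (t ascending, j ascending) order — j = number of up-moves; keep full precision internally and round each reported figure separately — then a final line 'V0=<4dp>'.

No-arbitrage ⇒ martingale measure with p* = (R−d)/(u−d) = 0.4127.
Payoff layer (t=3): V(3,0)=-39.3298, V(3,1)=29.1646, V(3,2)=147.8350, V(3,3)=353.4385
  t=2,j=0: stock 108.7212 → up 161.9946 (V=29.1646), down 93.5002 (V=-39.3298). Price -9.8770; hedge Δ=1.0000, bond B=-118.5982.
  t=2,j=1: stock 188.3658 → up 280.6650 (V=147.8350), down 161.9946 (V=29.1646). Price 69.7676; hedge Δ=1.0000, bond B=-118.5982.
  t=2,j=2: stock 326.3547 → up 486.2685 (V=353.4385), down 280.6650 (V=147.8350). Price 207.7565; hedge Δ=1.0000, bond B=-118.5982.
  t=1,j=0: stock 126.4200 → up 188.3658 (V=69.7676), down 108.7212 (V=-9.8770). Price 20.5287; hedge Δ=1.0000, bond B=-105.8913.
  t=1,j=1: stock 219.0300 → up 326.3547 (V=207.7565), down 188.3658 (V=69.7676). Price 113.1387; hedge Δ=1.0000, bond B=-105.8913.
  t=0,j=0: stock 147.0000 → up 219.0300 (V=113.1387), down 126.4200 (V=20.5287). Price 52.4542; hedge Δ=1.0000, bond B=-94.5458.
Root portfolio cost Δ·147+B reproduces V0=52.4542.

(0,0): Delta=1.0000 Bond=-94.5458
(1,0): Delta=1.0000 Bond=-105.8913
(1,1): Delta=1.0000 Bond=-105.8913
(2,0): Delta=1.0000 Bond=-118.5982
(2,1): Delta=1.0000 Bond=-118.5982
(2,2): Delta=1.0000 Bond=-118.5982
V0=52.4542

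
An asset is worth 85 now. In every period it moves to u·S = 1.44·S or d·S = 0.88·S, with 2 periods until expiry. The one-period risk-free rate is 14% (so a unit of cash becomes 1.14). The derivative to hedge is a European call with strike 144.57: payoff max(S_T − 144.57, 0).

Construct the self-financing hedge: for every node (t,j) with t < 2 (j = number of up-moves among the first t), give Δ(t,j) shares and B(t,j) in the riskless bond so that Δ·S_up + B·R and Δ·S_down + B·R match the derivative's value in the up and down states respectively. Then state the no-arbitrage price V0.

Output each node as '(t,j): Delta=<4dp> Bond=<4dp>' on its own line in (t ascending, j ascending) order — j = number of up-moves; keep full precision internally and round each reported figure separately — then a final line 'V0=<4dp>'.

(0,0): Delta=0.2711 Bond=-17.7884
(1,0): Delta=0.0000 Bond=0.0000
(1,1): Delta=0.4623 Bond=-43.6774
V0=5.2557

The replicating-portfolio and risk-neutral prices coincide; use p* = (1.14−0.88)/(1.44−0.88) = 0.4643 for the latter.
Payoff layer (t=2): V(2,0)=0.0000, V(2,1)=0.0000, V(2,2)=31.6860
(1,0): S=74.8000. Δ = (V_up−V_dn)/(S_up−S_dn) = (0.0000−0.0000)/(107.7120−65.8240) = 0.0000. V = [p*·0.0000 + (1−p*)·0.0000]/1.14 = 0.0000. B = V − Δ·S = 0.0000.
(1,1): S=122.4000. Δ = (V_up−V_dn)/(S_up−S_dn) = (31.6860−0.0000)/(176.2560−107.7120) = 0.4623. V = [p*·31.6860 + (1−p*)·0.0000]/1.14 = 12.9047. B = V − Δ·S = -43.6774.
(0,0): S=85.0000. Δ = (V_up−V_dn)/(S_up−S_dn) = (12.9047−0.0000)/(122.4000−74.8000) = 0.2711. V = [p*·12.9047 + (1−p*)·0.0000]/1.14 = 5.2557. B = V − Δ·S = -17.7884.
Check: Δ(0,0)·S0 + B(0,0) = 5.2557 = V0.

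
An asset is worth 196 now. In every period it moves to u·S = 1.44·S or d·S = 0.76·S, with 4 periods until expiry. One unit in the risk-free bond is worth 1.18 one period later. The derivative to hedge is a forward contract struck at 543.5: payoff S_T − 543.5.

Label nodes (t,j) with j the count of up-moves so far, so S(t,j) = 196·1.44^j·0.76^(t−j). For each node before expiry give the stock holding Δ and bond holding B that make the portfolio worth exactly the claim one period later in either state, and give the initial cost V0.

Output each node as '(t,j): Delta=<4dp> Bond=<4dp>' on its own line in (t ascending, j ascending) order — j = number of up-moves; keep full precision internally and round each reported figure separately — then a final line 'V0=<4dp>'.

No-arbitrage ⇒ martingale measure with p* = (R−d)/(u−d) = 0.6176.
Terminal payoffs: V(4,0)=-478.1101, V(4,1)=-419.6034, V(4,2)=-308.7486, V(4,3)=-98.7078, V(4,4)=299.2641
(3,0): S=86.0393. Δ = (V_up−V_dn)/(S_up−S_dn) = (-419.6034−-478.1101)/(123.8966−65.3899) = 1.0000. V = [p*·-419.6034 + (1−p*)·-478.1101]/1.18 = -374.5539. B = V − Δ·S = -460.5932.
(3,1): S=163.0218. Δ = (V_up−V_dn)/(S_up−S_dn) = (-308.7486−-419.6034)/(234.7514−123.8966) = 1.0000. V = [p*·-308.7486 + (1−p*)·-419.6034]/1.18 = -297.5714. B = V − Δ·S = -460.5932.
(3,2): S=308.8835. Δ = (V_up−V_dn)/(S_up−S_dn) = (-98.7078−-308.7486)/(444.7922−234.7514) = 1.0000. V = [p*·-98.7078 + (1−p*)·-308.7486]/1.18 = -151.7098. B = V − Δ·S = -460.5932.
(3,3): S=585.2529. Δ = (V_up−V_dn)/(S_up−S_dn) = (299.2641−-98.7078)/(842.7641−444.7922) = 1.0000. V = [p*·299.2641 + (1−p*)·-98.7078]/1.18 = 124.6596. B = V − Δ·S = -460.5932.
(2,0): S=113.2096. Δ = (V_up−V_dn)/(S_up−S_dn) = (-297.5714−-374.5539)/(163.0218−86.0393) = 1.0000. V = [p*·-297.5714 + (1−p*)·-374.5539]/1.18 = -277.1236. B = V − Δ·S = -390.3332.
(2,1): S=214.5024. Δ = (V_up−V_dn)/(S_up−S_dn) = (-151.7098−-297.5714)/(308.8835−163.0218) = 1.0000. V = [p*·-151.7098 + (1−p*)·-297.5714]/1.18 = -175.8308. B = V − Δ·S = -390.3332.
(2,2): S=406.4256. Δ = (V_up−V_dn)/(S_up−S_dn) = (124.6596−-151.7098)/(585.2529−308.8835) = 1.0000. V = [p*·124.6596 + (1−p*)·-151.7098]/1.18 = 16.0924. B = V − Δ·S = -390.3332.
(1,0): S=148.9600. Δ = (V_up−V_dn)/(S_up−S_dn) = (-175.8308−-277.1236)/(214.5024−113.2096) = 1.0000. V = [p*·-175.8308 + (1−p*)·-277.1236]/1.18 = -181.8309. B = V − Δ·S = -330.7909.
(1,1): S=282.2400. Δ = (V_up−V_dn)/(S_up−S_dn) = (16.0924−-175.8308)/(406.4256−214.5024) = 1.0000. V = [p*·16.0924 + (1−p*)·-175.8308]/1.18 = -48.5509. B = V − Δ·S = -330.7909.
(0,0): S=196.0000. Δ = (V_up−V_dn)/(S_up−S_dn) = (-48.5509−-181.8309)/(282.2400−148.9600) = 1.0000. V = [p*·-48.5509 + (1−p*)·-181.8309]/1.18 = -84.3313. B = V − Δ·S = -280.3313.
Root portfolio cost Δ·196+B reproduces V0=-84.3313.

(0,0): Delta=1.0000 Bond=-280.3313
(1,0): Delta=1.0000 Bond=-330.7909
(1,1): Delta=1.0000 Bond=-330.7909
(2,0): Delta=1.0000 Bond=-390.3332
(2,1): Delta=1.0000 Bond=-390.3332
(2,2): Delta=1.0000 Bond=-390.3332
(3,0): Delta=1.0000 Bond=-460.5932
(3,1): Delta=1.0000 Bond=-460.5932
(3,2): Delta=1.0000 Bond=-460.5932
(3,3): Delta=1.0000 Bond=-460.5932
V0=-84.3313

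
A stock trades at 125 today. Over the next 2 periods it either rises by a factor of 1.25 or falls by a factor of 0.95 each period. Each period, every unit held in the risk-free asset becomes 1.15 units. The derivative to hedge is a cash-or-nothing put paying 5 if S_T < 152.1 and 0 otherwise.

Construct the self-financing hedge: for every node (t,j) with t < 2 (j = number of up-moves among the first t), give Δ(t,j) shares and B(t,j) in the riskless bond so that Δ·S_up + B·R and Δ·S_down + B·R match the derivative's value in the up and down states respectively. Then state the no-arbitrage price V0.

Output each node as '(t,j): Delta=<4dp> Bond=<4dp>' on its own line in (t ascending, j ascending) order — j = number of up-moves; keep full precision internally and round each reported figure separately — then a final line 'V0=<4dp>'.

(0,0): Delta=-0.0773 Bond=11.7622
(1,0): Delta=0.0000 Bond=4.3478
(1,1): Delta=-0.1067 Bond=18.1159
V0=2.1004

The replicating-portfolio and risk-neutral prices coincide; use p* = (1.15−0.95)/(1.25−0.95) = 0.6667 for the latter.
At expiry t=2: V(2,0)=5.0000, V(2,1)=5.0000, V(2,2)=0.0000
  t=1,j=0: stock 118.7500 → up 148.4375 (V=5.0000), down 112.8125 (V=5.0000). Price 4.3478; hedge Δ=0.0000, bond B=4.3478.
  t=1,j=1: stock 156.2500 → up 195.3125 (V=0.0000), down 148.4375 (V=5.0000). Price 1.4493; hedge Δ=-0.1067, bond B=18.1159.
  t=0,j=0: stock 125.0000 → up 156.2500 (V=1.4493), down 118.7500 (V=4.3478). Price 2.1004; hedge Δ=-0.0773, bond B=11.7622.
Check: Δ(0,0)·S0 + B(0,0) = 2.1004 = V0.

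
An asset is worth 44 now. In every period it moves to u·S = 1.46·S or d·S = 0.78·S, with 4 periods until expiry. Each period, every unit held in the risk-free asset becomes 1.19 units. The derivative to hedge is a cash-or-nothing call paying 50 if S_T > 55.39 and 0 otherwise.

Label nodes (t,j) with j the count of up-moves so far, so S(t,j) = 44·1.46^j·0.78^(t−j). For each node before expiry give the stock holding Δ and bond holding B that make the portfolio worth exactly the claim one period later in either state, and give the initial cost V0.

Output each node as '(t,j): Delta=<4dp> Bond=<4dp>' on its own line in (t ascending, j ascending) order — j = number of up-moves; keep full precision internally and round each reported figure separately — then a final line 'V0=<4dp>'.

(0,0): Delta=0.2828 Bond=8.1064
(1,0): Delta=0.7244 Bond=-5.5093
(1,1): Delta=0.1274 Bond=19.6273
(2,0): Delta=1.3917 Bond=-24.4195
(2,1): Delta=0.4896 Bond=5.2077
(2,2): Delta=0.0000 Bond=35.3082
(3,0): Delta=0.0000 Bond=0.0000
(3,1): Delta=1.8813 Bond=-48.1957
(3,2): Delta=0.0000 Bond=42.0168
(3,3): Delta=0.0000 Bond=42.0168
V0=20.5494

Under the risk-neutral measure, an up-move has probability p* = (R−d)/(u−d) = 0.6029 and values discount at R = 1.19.
Terminal payoffs: V(4,0)=0.0000, V(4,1)=0.0000, V(4,2)=50.0000, V(4,3)=50.0000, V(4,4)=50.0000
  t=3,j=0: stock 20.8803 → up 30.4852 (V=0.0000), down 16.2866 (V=0.0000). Price 0.0000; hedge Δ=0.0000, bond B=0.0000.
  t=3,j=1: stock 39.0836 → up 57.0621 (V=50.0000), down 30.4852 (V=0.0000). Price 25.3337; hedge Δ=1.8813, bond B=-48.1957.
  t=3,j=2: stock 73.1565 → up 106.8085 (V=50.0000), down 57.0621 (V=50.0000). Price 42.0168; hedge Δ=0.0000, bond B=42.0168.
  t=3,j=3: stock 136.9340 → up 199.9236 (V=50.0000), down 106.8085 (V=50.0000). Price 42.0168; hedge Δ=0.0000, bond B=42.0168.
  t=2,j=0: stock 26.7696 → up 39.0836 (V=25.3337), down 20.8803 (V=0.0000). Price 12.8359; hedge Δ=1.3917, bond B=-24.4195.
  t=2,j=1: stock 50.1072 → up 73.1565 (V=42.0168), down 39.0836 (V=25.3337). Price 29.7417; hedge Δ=0.4896, bond B=5.2077.
  t=2,j=2: stock 93.7904 → up 136.9340 (V=42.0168), down 73.1565 (V=42.0168). Price 35.3082; hedge Δ=0.0000, bond B=35.3082.
  t=1,j=0: stock 34.3200 → up 50.1072 (V=29.7417), down 26.7696 (V=12.8359). Price 19.3522; hedge Δ=0.7244, bond B=-5.5093.
  t=1,j=1: stock 64.2400 → up 93.7904 (V=35.3082), down 50.1072 (V=29.7417). Price 27.8134; hedge Δ=0.1274, bond B=19.6273.
  t=0,j=0: stock 44.0000 → up 64.2400 (V=27.8134), down 34.3200 (V=19.3522). Price 20.5494; hedge Δ=0.2828, bond B=8.1064.
Self-financing check: at every node Δ·S+B equals the discounted successor values.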